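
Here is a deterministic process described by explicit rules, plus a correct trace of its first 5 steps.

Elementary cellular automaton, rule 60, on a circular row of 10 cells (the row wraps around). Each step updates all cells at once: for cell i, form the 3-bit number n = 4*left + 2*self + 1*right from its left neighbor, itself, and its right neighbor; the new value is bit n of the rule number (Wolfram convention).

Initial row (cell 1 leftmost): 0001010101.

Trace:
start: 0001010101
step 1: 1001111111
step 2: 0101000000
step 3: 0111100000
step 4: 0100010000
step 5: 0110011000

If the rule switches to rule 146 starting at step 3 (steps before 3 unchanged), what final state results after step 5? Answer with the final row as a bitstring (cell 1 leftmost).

0000001010

(re-executing steps 3..5 under rule 146; state before step 3: 0101000000)
step 3: 1000100000
step 4: 0101010001
step 5: 0000001010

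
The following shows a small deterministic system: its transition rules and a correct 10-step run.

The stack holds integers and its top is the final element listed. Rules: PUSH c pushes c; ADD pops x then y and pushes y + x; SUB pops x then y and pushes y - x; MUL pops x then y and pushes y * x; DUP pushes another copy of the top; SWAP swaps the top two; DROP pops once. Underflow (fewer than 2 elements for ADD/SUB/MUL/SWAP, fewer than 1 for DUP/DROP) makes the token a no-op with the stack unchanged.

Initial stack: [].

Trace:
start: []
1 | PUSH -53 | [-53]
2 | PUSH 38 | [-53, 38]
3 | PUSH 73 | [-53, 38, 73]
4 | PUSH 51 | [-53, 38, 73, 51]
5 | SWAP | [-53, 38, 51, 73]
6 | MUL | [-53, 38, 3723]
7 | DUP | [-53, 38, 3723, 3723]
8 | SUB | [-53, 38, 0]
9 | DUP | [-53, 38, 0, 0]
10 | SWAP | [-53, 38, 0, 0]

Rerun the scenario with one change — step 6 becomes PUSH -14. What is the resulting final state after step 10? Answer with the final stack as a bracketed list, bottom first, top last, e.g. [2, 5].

(re-executing from step 6 with the substitution; state before step 6: [-53, 38, 51, 73])
6 | PUSH -14 | [-53, 38, 51, 73, -14]
7 | DUP | [-53, 38, 51, 73, -14, -14]
8 | SUB | [-53, 38, 51, 73, 0]
9 | DUP | [-53, 38, 51, 73, 0, 0]
10 | SWAP | [-53, 38, 51, 73, 0, 0]

[-53, 38, 51, 73, 0, 0]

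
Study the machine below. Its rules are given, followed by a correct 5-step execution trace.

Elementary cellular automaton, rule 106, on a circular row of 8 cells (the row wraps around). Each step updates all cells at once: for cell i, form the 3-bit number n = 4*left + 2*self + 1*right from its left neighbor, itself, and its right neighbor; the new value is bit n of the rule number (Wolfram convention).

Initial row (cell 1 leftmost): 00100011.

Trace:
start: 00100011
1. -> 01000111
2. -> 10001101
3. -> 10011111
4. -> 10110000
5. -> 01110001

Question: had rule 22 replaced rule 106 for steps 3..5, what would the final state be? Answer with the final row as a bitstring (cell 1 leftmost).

(re-executing steps 3..5 under rule 22; state before step 3: 10001101)
3. -> 01010000
4. -> 11011000
5. -> 00000101

00000101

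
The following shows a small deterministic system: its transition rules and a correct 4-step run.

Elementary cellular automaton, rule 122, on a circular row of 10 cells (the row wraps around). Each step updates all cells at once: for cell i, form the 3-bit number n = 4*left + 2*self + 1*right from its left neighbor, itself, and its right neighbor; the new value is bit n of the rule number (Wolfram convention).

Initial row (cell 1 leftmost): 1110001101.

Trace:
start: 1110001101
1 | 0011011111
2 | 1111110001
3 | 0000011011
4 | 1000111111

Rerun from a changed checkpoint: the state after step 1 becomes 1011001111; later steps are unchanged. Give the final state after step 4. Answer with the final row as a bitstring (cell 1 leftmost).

1100011111

state after step 1 := 1011001111
2 | 1111111000
3 | 1000001101
4 | 1100011111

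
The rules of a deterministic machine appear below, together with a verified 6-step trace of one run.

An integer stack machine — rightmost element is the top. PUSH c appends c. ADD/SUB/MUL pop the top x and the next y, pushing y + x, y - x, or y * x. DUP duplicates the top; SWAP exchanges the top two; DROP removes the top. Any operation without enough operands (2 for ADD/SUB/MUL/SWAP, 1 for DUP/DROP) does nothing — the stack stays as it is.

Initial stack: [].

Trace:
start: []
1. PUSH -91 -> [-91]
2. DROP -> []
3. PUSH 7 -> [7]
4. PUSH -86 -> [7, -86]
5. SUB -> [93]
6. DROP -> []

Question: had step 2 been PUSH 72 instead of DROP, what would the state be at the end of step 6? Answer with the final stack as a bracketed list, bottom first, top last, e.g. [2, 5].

(re-executing from step 2 with the substitution; state before step 2: [-91])
2. PUSH 72 -> [-91, 72]
3. PUSH 7 -> [-91, 72, 7]
4. PUSH -86 -> [-91, 72, 7, -86]
5. SUB -> [-91, 72, 93]
6. DROP -> [-91, 72]

[-91, 72]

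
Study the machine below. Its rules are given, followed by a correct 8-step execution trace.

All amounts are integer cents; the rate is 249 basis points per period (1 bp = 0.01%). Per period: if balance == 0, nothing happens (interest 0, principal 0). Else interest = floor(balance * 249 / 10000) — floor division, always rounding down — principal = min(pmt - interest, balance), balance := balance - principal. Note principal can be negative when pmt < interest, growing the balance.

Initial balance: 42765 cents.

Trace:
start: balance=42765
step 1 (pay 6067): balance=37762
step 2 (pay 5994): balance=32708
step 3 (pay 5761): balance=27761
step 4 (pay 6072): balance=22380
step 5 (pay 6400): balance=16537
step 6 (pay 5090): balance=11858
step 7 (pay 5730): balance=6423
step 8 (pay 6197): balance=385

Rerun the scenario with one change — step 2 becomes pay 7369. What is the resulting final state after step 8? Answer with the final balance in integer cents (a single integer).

0

(re-executing from step 2 with the substitution; state before step 2: balance=37762)
step 2 (pay 7369): balance=31333
step 3 (pay 5761): balance=26352
step 4 (pay 6072): balance=20936
step 5 (pay 6400): balance=15057
step 6 (pay 5090): balance=10341
step 7 (pay 5730): balance=4868
step 8 (pay 6197): balance=0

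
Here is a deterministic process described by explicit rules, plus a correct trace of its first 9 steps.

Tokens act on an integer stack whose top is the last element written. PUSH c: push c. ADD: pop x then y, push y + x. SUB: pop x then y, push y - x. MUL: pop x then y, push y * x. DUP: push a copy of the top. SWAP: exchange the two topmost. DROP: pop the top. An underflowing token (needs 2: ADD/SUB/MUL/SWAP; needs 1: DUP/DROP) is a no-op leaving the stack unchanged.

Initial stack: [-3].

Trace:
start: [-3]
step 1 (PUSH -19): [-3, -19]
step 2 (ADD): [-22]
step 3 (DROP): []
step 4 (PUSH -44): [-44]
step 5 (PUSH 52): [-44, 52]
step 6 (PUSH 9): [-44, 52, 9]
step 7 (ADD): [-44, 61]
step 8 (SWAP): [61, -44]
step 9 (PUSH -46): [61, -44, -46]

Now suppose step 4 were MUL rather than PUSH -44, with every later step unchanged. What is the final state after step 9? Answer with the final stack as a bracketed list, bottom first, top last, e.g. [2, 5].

(re-executing from step 4 with the substitution; state before step 4: [])
step 4 (MUL): []
step 5 (PUSH 52): [52]
step 6 (PUSH 9): [52, 9]
step 7 (ADD): [61]
step 8 (SWAP): [61]
step 9 (PUSH -46): [61, -46]

[61, -46]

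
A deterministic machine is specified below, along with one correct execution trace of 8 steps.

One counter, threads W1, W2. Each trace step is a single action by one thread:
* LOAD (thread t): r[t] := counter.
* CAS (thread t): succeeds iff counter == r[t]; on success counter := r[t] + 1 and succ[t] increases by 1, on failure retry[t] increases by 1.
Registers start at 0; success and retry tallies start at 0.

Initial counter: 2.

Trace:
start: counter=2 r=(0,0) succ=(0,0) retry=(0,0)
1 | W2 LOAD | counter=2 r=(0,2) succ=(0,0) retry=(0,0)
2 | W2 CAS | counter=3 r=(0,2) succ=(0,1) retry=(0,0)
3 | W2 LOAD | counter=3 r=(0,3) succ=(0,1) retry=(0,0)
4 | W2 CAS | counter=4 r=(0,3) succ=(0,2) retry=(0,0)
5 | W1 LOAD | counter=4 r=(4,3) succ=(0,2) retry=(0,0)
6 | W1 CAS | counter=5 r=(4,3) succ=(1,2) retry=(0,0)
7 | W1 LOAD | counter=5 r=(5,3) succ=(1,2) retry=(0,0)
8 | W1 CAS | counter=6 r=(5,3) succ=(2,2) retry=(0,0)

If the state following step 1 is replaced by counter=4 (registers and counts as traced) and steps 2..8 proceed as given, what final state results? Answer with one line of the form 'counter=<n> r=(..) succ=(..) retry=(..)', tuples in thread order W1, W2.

state after step 1 := counter=4 r=(0,2) succ=(0,0) retry=(0,0)
2 | W2 CAS | counter=4 r=(0,2) succ=(0,0) retry=(0,1)
3 | W2 LOAD | counter=4 r=(0,4) succ=(0,0) retry=(0,1)
4 | W2 CAS | counter=5 r=(0,4) succ=(0,1) retry=(0,1)
5 | W1 LOAD | counter=5 r=(5,4) succ=(0,1) retry=(0,1)
6 | W1 CAS | counter=6 r=(5,4) succ=(1,1) retry=(0,1)
7 | W1 LOAD | counter=6 r=(6,4) succ=(1,1) retry=(0,1)
8 | W1 CAS | counter=7 r=(6,4) succ=(2,1) retry=(0,1)

counter=7 r=(6,4) succ=(2,1) retry=(0,1)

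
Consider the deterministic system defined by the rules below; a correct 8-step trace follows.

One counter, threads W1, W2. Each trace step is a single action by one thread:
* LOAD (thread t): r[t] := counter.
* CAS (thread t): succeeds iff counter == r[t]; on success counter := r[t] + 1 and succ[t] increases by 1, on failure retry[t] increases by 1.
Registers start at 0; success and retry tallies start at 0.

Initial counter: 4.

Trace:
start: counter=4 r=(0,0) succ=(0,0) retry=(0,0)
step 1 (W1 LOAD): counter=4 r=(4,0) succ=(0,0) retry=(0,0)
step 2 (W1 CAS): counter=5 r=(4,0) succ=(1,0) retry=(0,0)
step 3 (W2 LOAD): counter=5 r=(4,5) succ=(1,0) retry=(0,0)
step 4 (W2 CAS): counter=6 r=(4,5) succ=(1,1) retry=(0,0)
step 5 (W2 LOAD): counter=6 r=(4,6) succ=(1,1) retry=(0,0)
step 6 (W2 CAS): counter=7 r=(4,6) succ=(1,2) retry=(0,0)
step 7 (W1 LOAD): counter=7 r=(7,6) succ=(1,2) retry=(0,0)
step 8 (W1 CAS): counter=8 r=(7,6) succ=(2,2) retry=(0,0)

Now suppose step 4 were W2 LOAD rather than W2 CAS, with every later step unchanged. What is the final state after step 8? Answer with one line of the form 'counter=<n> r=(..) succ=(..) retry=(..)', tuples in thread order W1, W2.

(re-executing from step 4 with the substitution; state before step 4: counter=5 r=(4,5) succ=(1,0) retry=(0,0))
step 4 (W2 LOAD): counter=5 r=(4,5) succ=(1,0) retry=(0,0)
step 5 (W2 LOAD): counter=5 r=(4,5) succ=(1,0) retry=(0,0)
step 6 (W2 CAS): counter=6 r=(4,5) succ=(1,1) retry=(0,0)
step 7 (W1 LOAD): counter=6 r=(6,5) succ=(1,1) retry=(0,0)
step 8 (W1 CAS): counter=7 r=(6,5) succ=(2,1) retry=(0,0)

counter=7 r=(6,5) succ=(2,1) retry=(0,0)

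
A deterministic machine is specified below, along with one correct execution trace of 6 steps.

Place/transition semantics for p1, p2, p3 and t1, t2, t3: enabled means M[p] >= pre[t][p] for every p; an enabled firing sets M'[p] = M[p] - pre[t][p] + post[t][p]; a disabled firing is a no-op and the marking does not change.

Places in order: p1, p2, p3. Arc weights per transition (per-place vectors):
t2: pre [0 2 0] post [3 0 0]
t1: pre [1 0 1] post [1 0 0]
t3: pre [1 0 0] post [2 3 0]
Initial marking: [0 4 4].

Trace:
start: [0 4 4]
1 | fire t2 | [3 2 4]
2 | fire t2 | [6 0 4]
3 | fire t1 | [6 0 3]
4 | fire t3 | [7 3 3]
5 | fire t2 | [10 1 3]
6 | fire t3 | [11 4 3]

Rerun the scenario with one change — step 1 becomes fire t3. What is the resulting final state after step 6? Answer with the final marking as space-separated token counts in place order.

8 6 3

(re-executing from step 1 with the substitution; state before step 1: [0 4 4])
1 | fire t3 | [0 4 4]
2 | fire t2 | [3 2 4]
3 | fire t1 | [3 2 3]
4 | fire t3 | [4 5 3]
5 | fire t2 | [7 3 3]
6 | fire t3 | [8 6 3]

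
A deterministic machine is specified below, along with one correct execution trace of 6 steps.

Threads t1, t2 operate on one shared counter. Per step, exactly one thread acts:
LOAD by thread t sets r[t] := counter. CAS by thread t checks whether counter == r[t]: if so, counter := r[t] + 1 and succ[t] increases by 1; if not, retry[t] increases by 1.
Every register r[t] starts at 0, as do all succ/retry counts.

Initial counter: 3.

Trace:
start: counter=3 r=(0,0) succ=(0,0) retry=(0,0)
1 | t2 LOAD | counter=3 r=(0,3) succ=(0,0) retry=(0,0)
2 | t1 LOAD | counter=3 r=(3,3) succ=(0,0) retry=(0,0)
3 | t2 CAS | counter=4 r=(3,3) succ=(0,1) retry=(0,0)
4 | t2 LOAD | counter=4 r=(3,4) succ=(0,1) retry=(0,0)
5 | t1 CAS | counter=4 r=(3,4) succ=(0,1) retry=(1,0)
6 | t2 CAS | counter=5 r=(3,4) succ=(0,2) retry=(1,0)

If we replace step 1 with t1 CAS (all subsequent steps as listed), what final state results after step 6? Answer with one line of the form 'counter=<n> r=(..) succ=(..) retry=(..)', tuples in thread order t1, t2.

(re-executing from step 1 with the substitution; state before step 1: counter=3 r=(0,0) succ=(0,0) retry=(0,0))
1 | t1 CAS | counter=3 r=(0,0) succ=(0,0) retry=(1,0)
2 | t1 LOAD | counter=3 r=(3,0) succ=(0,0) retry=(1,0)
3 | t2 CAS | counter=3 r=(3,0) succ=(0,0) retry=(1,1)
4 | t2 LOAD | counter=3 r=(3,3) succ=(0,0) retry=(1,1)
5 | t1 CAS | counter=4 r=(3,3) succ=(1,0) retry=(1,1)
6 | t2 CAS | counter=4 r=(3,3) succ=(1,0) retry=(1,2)

counter=4 r=(3,3) succ=(1,0) retry=(1,2)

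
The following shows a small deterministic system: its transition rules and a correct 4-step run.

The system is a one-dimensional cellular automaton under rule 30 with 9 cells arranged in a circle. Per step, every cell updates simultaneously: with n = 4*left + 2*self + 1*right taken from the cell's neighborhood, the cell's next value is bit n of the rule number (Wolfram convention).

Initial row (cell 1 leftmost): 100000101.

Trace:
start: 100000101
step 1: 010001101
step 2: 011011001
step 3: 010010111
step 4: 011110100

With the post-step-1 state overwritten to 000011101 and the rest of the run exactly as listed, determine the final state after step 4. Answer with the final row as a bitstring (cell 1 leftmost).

010001010

state after step 1 := 000011101
step 2: 100110001
step 3: 011101011
step 4: 010001010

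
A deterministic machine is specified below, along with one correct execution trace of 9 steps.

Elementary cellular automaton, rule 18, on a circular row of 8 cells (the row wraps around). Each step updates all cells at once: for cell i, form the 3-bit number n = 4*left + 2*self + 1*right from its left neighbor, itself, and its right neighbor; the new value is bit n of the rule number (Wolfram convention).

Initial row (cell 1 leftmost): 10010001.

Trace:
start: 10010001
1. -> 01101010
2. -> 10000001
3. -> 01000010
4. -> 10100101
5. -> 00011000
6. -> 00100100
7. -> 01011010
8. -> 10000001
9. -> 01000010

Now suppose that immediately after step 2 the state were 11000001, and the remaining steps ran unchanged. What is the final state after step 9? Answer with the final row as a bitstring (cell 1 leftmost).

00000000

state after step 2 := 11000001
3. -> 00100010
4. -> 01010101
5. -> 00000000
6. -> 00000000
7. -> 00000000
8. -> 00000000
9. -> 00000000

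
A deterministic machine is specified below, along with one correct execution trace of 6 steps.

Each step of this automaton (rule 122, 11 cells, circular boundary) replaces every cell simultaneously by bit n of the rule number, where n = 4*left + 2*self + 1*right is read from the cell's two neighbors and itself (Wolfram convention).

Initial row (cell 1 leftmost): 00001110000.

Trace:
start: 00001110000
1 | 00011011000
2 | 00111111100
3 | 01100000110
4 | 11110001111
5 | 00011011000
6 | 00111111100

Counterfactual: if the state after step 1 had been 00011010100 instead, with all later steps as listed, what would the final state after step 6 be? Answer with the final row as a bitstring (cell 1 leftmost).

state after step 1 := 00011010100
2 | 00111101010
3 | 01100110101
4 | 11111111010
5 | 10000001101
6 | 11000011111

11000011111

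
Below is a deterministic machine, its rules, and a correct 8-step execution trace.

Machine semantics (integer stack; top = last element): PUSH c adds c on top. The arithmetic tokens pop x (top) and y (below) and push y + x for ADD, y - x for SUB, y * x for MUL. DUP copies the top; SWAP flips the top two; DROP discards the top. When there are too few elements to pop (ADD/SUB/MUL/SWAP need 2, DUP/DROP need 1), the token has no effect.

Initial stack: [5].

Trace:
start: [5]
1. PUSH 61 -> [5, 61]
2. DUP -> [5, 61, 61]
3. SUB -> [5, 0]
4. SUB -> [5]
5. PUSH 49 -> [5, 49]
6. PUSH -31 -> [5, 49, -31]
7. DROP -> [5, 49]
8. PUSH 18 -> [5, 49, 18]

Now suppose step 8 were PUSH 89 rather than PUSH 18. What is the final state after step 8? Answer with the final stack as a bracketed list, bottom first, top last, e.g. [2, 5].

[5, 49, 89]

(re-executing from step 8 with the substitution; state before step 8: [5, 49])
8. PUSH 89 -> [5, 49, 89]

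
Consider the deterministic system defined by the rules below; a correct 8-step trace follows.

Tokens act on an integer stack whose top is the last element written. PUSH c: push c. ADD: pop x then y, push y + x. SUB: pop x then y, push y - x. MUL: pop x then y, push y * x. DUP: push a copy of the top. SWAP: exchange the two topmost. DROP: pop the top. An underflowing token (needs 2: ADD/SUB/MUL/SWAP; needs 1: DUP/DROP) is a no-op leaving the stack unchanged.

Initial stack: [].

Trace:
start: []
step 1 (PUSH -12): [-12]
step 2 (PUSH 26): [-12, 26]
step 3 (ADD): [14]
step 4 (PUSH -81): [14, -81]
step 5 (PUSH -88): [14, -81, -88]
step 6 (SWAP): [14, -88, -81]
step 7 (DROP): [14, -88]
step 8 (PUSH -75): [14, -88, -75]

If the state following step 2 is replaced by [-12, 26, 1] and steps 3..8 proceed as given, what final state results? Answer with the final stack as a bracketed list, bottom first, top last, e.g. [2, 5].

state after step 2 := [-12, 26, 1]
step 3 (ADD): [-12, 27]
step 4 (PUSH -81): [-12, 27, -81]
step 5 (PUSH -88): [-12, 27, -81, -88]
step 6 (SWAP): [-12, 27, -88, -81]
step 7 (DROP): [-12, 27, -88]
step 8 (PUSH -75): [-12, 27, -88, -75]

[-12, 27, -88, -75]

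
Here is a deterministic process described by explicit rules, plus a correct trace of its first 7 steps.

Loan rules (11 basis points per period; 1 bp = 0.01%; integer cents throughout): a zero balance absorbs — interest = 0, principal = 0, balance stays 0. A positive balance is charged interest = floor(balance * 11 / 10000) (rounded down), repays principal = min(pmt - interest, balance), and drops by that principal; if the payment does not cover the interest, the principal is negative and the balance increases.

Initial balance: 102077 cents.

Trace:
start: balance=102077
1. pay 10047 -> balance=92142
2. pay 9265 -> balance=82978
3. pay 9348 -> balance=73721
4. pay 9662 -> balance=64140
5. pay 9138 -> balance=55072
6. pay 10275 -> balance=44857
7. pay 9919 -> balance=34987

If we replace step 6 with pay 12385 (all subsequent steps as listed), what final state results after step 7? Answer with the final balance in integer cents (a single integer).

32875

(re-executing from step 6 with the substitution; state before step 6: balance=55072)
6. pay 12385 -> balance=42747
7. pay 9919 -> balance=32875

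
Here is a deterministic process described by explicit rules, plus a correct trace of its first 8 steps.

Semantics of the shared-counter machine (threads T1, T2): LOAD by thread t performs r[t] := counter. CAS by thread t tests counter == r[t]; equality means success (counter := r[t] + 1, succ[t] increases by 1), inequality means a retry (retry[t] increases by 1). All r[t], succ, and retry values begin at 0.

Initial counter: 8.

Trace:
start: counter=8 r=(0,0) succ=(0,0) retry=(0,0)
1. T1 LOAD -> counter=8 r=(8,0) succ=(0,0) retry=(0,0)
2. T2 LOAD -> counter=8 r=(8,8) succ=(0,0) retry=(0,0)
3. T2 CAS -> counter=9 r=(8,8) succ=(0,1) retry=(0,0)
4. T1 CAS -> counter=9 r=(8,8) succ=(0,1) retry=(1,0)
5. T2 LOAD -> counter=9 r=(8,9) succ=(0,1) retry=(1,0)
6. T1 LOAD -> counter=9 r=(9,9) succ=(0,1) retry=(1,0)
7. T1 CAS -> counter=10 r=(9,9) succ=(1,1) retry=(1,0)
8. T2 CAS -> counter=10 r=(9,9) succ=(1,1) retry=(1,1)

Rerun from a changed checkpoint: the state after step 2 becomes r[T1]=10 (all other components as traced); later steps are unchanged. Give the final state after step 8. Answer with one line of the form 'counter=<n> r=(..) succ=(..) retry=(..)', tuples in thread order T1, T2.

state after step 2 := counter=8 r=(10,8) succ=(0,0) retry=(0,0)
3. T2 CAS -> counter=9 r=(10,8) succ=(0,1) retry=(0,0)
4. T1 CAS -> counter=9 r=(10,8) succ=(0,1) retry=(1,0)
5. T2 LOAD -> counter=9 r=(10,9) succ=(0,1) retry=(1,0)
6. T1 LOAD -> counter=9 r=(9,9) succ=(0,1) retry=(1,0)
7. T1 CAS -> counter=10 r=(9,9) succ=(1,1) retry=(1,0)
8. T2 CAS -> counter=10 r=(9,9) succ=(1,1) retry=(1,1)

counter=10 r=(9,9) succ=(1,1) retry=(1,1)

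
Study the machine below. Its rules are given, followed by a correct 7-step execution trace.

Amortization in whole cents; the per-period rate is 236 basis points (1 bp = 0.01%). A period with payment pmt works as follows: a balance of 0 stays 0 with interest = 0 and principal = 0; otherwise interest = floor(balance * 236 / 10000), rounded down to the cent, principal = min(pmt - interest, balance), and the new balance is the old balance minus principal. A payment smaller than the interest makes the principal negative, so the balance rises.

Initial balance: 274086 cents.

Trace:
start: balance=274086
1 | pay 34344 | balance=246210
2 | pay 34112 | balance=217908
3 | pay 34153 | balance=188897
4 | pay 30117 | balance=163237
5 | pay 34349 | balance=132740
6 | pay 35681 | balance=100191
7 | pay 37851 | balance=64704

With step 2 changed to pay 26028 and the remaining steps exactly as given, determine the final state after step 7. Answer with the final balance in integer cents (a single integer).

73789

(re-executing from step 2 with the substitution; state before step 2: balance=246210)
2 | pay 26028 | balance=225992
3 | pay 34153 | balance=197172
4 | pay 30117 | balance=171708
5 | pay 34349 | balance=141411
6 | pay 35681 | balance=109067
7 | pay 37851 | balance=73789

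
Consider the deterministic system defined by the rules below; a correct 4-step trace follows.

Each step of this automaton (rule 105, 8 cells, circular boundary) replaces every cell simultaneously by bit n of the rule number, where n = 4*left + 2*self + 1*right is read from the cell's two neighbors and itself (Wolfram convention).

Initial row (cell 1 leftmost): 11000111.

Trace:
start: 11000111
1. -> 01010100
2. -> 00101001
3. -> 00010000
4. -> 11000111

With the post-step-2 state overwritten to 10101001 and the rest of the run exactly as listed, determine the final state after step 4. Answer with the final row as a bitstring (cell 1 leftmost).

state after step 2 := 10101001
3. -> 11010001
4. -> 01100101

01100101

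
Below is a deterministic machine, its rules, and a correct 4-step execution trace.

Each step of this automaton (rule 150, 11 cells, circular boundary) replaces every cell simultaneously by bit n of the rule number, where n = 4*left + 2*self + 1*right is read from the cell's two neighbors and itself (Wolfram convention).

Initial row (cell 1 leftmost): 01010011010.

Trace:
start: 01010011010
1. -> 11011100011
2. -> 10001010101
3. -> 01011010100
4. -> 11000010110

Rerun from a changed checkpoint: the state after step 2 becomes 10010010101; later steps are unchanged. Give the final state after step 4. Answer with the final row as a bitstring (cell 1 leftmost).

state after step 2 := 10010010101
3. -> 01111110100
4. -> 10111100110

10111100110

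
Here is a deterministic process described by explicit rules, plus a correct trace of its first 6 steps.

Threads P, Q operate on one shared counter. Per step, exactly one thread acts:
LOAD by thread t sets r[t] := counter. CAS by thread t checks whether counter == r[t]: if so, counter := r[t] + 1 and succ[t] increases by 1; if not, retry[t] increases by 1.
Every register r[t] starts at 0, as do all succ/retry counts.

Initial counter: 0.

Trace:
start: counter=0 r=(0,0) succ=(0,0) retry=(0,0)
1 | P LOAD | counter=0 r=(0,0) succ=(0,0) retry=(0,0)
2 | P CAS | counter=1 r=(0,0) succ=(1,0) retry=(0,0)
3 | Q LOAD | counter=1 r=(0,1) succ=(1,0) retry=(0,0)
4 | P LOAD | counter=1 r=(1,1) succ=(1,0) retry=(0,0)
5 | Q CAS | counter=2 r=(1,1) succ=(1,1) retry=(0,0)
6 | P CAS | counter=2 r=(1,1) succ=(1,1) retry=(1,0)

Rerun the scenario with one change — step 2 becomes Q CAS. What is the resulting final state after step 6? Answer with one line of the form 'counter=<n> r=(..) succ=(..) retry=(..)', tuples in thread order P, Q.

(re-executing from step 2 with the substitution; state before step 2: counter=0 r=(0,0) succ=(0,0) retry=(0,0))
2 | Q CAS | counter=1 r=(0,0) succ=(0,1) retry=(0,0)
3 | Q LOAD | counter=1 r=(0,1) succ=(0,1) retry=(0,0)
4 | P LOAD | counter=1 r=(1,1) succ=(0,1) retry=(0,0)
5 | Q CAS | counter=2 r=(1,1) succ=(0,2) retry=(0,0)
6 | P CAS | counter=2 r=(1,1) succ=(0,2) retry=(1,0)

counter=2 r=(1,1) succ=(0,2) retry=(1,0)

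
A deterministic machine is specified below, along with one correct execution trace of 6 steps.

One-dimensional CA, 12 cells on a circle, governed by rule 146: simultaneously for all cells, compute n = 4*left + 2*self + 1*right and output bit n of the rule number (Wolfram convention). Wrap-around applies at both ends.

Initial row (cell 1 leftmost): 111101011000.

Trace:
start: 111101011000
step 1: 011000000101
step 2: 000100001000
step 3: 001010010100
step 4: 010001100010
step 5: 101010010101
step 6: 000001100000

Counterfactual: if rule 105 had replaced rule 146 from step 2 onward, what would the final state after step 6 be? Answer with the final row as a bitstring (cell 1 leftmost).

(re-executing steps 2..6 under rule 105; state before step 2: 011000000101)
step 2: 111011110010
step 3: 101110010001
step 4: 111010000101
step 5: 001100110011
step 6: 001100110011

001100110011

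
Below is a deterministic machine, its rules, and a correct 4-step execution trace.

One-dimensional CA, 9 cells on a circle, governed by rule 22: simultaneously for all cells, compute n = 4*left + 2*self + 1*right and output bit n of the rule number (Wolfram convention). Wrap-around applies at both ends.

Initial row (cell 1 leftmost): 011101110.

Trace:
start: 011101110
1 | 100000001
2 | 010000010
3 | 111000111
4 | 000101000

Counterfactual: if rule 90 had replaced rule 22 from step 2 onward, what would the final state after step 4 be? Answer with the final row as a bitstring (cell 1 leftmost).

(re-executing steps 2..4 under rule 90; state before step 2: 100000001)
2 | 110000011
3 | 011000110
4 | 111101111

111101111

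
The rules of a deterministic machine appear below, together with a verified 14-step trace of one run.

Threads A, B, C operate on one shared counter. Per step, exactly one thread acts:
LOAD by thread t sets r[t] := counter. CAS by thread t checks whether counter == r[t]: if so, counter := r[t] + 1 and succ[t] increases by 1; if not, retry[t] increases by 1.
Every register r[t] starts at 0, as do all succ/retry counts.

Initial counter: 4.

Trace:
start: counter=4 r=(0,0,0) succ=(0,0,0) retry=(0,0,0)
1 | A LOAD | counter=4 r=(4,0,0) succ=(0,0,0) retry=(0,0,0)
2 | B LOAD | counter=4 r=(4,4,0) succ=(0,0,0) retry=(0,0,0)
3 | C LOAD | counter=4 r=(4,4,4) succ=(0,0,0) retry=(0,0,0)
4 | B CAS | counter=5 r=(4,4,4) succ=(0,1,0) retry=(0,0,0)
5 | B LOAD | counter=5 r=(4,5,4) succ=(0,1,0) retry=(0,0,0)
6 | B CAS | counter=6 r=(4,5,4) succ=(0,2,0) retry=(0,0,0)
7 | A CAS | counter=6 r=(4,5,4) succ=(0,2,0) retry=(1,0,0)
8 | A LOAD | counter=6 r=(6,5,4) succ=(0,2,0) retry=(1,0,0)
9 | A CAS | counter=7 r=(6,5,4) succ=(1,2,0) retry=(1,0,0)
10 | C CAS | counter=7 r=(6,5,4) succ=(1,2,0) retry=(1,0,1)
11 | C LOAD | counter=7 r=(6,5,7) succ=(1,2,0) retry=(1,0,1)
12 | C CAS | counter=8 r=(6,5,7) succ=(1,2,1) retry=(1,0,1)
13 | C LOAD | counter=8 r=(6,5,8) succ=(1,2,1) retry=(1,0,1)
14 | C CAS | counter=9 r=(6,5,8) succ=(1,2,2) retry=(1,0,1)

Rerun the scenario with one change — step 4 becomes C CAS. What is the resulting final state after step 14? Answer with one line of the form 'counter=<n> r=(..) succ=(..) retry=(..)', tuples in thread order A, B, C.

(re-executing from step 4 with the substitution; state before step 4: counter=4 r=(4,4,4) succ=(0,0,0) retry=(0,0,0))
4 | C CAS | counter=5 r=(4,4,4) succ=(0,0,1) retry=(0,0,0)
5 | B LOAD | counter=5 r=(4,5,4) succ=(0,0,1) retry=(0,0,0)
6 | B CAS | counter=6 r=(4,5,4) succ=(0,1,1) retry=(0,0,0)
7 | A CAS | counter=6 r=(4,5,4) succ=(0,1,1) retry=(1,0,0)
8 | A LOAD | counter=6 r=(6,5,4) succ=(0,1,1) retry=(1,0,0)
9 | A CAS | counter=7 r=(6,5,4) succ=(1,1,1) retry=(1,0,0)
10 | C CAS | counter=7 r=(6,5,4) succ=(1,1,1) retry=(1,0,1)
11 | C LOAD | counter=7 r=(6,5,7) succ=(1,1,1) retry=(1,0,1)
12 | C CAS | counter=8 r=(6,5,7) succ=(1,1,2) retry=(1,0,1)
13 | C LOAD | counter=8 r=(6,5,8) succ=(1,1,2) retry=(1,0,1)
14 | C CAS | counter=9 r=(6,5,8) succ=(1,1,3) retry=(1,0,1)

counter=9 r=(6,5,8) succ=(1,1,3) retry=(1,0,1)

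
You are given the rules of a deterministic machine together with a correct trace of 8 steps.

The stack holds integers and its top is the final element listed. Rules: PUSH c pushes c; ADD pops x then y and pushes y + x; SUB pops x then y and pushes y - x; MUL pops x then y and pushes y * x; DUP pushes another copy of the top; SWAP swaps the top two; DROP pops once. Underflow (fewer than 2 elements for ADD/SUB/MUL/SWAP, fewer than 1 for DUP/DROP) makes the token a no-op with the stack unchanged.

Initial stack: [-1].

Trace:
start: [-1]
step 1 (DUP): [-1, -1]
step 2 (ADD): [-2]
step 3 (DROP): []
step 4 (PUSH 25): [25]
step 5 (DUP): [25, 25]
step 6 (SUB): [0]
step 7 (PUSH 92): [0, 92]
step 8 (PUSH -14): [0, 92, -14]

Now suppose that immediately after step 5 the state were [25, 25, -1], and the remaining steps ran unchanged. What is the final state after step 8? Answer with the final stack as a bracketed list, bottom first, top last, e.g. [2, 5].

[25, 26, 92, -14]

state after step 5 := [25, 25, -1]
step 6 (SUB): [25, 26]
step 7 (PUSH 92): [25, 26, 92]
step 8 (PUSH -14): [25, 26, 92, -14]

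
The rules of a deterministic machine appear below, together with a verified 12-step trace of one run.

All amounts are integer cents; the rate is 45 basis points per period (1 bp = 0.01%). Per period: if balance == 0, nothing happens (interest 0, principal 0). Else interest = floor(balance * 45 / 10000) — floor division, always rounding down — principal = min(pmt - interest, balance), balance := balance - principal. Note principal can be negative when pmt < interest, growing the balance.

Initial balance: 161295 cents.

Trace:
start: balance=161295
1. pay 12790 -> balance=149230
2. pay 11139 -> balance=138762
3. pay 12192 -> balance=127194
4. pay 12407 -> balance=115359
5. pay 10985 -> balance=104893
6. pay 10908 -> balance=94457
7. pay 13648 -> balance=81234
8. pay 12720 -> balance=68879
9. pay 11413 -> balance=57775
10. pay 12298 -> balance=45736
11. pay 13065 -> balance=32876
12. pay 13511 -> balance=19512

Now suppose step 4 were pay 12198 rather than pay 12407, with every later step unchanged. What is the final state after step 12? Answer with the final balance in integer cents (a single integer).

19728

(re-executing from step 4 with the substitution; state before step 4: balance=127194)
4. pay 12198 -> balance=115568
5. pay 10985 -> balance=105103
6. pay 10908 -> balance=94667
7. pay 13648 -> balance=81445
8. pay 12720 -> balance=69091
9. pay 11413 -> balance=57988
10. pay 12298 -> balance=45950
11. pay 13065 -> balance=33091
12. pay 13511 -> balance=19728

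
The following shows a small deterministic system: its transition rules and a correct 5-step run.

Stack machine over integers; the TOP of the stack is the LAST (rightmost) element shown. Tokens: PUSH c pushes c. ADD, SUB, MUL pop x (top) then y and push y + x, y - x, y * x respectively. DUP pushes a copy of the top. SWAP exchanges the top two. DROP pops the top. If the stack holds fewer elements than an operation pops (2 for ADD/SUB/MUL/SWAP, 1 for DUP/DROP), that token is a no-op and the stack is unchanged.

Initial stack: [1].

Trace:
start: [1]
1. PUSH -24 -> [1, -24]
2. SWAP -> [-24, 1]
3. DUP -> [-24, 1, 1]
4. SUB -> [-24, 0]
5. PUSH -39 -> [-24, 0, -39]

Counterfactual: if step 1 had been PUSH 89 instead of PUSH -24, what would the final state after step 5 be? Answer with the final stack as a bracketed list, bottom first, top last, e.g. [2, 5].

(re-executing from step 1 with the substitution; state before step 1: [1])
1. PUSH 89 -> [1, 89]
2. SWAP -> [89, 1]
3. DUP -> [89, 1, 1]
4. SUB -> [89, 0]
5. PUSH -39 -> [89, 0, -39]

[89, 0, -39]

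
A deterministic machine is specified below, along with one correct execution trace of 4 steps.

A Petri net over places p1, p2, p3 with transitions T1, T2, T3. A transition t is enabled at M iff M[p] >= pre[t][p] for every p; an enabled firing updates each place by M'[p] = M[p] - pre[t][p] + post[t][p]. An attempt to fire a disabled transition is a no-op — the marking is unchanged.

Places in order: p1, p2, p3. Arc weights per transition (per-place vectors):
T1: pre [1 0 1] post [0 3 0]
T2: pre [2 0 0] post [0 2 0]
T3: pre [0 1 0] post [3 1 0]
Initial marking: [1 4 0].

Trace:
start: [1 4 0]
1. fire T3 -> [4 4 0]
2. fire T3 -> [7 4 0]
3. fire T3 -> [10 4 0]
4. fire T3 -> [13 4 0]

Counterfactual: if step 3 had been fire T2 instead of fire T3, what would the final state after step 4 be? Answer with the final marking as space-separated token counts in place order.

8 6 0

(re-executing from step 3 with the substitution; state before step 3: [7 4 0])
3. fire T2 -> [5 6 0]
4. fire T3 -> [8 6 0]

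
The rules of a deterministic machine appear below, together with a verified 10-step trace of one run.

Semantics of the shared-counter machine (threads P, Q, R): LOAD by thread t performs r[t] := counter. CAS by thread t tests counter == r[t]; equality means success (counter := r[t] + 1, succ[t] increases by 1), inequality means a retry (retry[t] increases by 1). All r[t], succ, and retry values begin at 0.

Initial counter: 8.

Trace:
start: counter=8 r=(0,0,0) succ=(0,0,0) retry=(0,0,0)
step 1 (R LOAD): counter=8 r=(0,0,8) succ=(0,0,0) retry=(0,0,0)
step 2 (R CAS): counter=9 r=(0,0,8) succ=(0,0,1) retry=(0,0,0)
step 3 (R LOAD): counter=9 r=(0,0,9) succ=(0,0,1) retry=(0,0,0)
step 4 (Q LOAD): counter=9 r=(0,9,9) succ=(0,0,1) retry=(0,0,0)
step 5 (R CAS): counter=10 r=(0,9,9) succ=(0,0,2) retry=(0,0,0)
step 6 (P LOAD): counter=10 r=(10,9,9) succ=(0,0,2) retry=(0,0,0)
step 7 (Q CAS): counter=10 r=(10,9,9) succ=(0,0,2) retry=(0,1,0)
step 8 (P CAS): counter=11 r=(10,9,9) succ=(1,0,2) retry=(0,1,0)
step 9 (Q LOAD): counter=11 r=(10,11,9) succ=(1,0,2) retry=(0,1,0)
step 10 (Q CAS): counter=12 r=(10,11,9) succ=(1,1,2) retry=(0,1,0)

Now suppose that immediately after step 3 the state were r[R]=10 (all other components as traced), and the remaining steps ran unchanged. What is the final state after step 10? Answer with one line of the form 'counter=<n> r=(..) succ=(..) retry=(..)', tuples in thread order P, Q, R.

counter=11 r=(9,10,10) succ=(0,2,1) retry=(1,0,1)

state after step 3 := counter=9 r=(0,0,10) succ=(0,0,1) retry=(0,0,0)
step 4 (Q LOAD): counter=9 r=(0,9,10) succ=(0,0,1) retry=(0,0,0)
step 5 (R CAS): counter=9 r=(0,9,10) succ=(0,0,1) retry=(0,0,1)
step 6 (P LOAD): counter=9 r=(9,9,10) succ=(0,0,1) retry=(0,0,1)
step 7 (Q CAS): counter=10 r=(9,9,10) succ=(0,1,1) retry=(0,0,1)
step 8 (P CAS): counter=10 r=(9,9,10) succ=(0,1,1) retry=(1,0,1)
step 9 (Q LOAD): counter=10 r=(9,10,10) succ=(0,1,1) retry=(1,0,1)
step 10 (Q CAS): counter=11 r=(9,10,10) succ=(0,2,1) retry=(1,0,1)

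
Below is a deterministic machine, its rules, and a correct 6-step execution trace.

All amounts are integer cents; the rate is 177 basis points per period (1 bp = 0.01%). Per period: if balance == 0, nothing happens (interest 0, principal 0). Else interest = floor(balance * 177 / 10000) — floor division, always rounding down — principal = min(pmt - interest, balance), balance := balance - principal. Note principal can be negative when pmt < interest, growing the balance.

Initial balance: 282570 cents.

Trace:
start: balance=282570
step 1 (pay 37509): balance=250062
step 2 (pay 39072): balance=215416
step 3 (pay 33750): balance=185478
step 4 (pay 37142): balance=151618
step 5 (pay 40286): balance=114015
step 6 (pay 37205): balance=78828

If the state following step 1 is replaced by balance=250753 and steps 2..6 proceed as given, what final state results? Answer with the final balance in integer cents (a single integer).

79583

state after step 1 := balance=250753
step 2 (pay 39072): balance=216119
step 3 (pay 33750): balance=186194
step 4 (pay 37142): balance=152347
step 5 (pay 40286): balance=114757
step 6 (pay 37205): balance=79583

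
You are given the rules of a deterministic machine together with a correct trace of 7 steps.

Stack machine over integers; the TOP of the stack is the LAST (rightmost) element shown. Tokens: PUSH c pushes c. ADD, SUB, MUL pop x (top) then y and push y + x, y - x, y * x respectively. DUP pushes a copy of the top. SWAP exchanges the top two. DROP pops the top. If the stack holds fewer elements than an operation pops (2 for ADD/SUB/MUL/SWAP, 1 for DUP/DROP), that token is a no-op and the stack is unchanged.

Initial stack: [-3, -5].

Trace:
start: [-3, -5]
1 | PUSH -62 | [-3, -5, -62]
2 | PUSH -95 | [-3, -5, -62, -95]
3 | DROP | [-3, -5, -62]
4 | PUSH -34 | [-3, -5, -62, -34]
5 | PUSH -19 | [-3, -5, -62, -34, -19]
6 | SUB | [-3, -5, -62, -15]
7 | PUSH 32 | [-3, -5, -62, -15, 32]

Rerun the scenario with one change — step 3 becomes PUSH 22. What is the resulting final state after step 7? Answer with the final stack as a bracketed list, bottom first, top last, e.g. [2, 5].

[-3, -5, -62, -95, 22, -15, 32]

(re-executing from step 3 with the substitution; state before step 3: [-3, -5, -62, -95])
3 | PUSH 22 | [-3, -5, -62, -95, 22]
4 | PUSH -34 | [-3, -5, -62, -95, 22, -34]
5 | PUSH -19 | [-3, -5, -62, -95, 22, -34, -19]
6 | SUB | [-3, -5, -62, -95, 22, -15]
7 | PUSH 32 | [-3, -5, -62, -95, 22, -15, 32]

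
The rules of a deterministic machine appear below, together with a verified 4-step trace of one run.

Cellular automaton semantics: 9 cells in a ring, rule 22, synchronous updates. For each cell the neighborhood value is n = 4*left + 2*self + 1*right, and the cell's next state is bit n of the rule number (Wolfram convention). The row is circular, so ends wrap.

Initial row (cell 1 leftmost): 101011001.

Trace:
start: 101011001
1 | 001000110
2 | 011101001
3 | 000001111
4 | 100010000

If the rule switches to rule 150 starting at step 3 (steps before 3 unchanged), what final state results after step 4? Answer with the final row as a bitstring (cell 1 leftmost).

(re-executing steps 3..4 under rule 150; state before step 3: 011101001)
3 | 001001111
4 | 111110110

111110110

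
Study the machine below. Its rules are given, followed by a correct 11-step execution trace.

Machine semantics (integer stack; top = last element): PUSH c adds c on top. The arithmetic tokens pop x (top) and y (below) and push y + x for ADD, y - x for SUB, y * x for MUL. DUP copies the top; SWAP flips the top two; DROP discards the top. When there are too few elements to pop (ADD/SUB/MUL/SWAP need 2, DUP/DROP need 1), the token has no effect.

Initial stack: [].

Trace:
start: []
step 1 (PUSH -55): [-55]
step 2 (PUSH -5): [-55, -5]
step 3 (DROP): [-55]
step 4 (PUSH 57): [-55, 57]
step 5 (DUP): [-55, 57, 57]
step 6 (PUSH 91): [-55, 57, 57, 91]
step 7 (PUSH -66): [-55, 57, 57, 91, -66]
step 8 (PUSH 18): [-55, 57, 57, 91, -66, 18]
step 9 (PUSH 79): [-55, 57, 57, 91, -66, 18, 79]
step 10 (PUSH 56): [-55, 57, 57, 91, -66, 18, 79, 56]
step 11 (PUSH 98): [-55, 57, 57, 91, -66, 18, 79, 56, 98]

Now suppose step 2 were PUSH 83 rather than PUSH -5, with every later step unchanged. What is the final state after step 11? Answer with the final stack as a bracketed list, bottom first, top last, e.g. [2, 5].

[-55, 57, 57, 91, -66, 18, 79, 56, 98]

(re-executing from step 2 with the substitution; state before step 2: [-55])
step 2 (PUSH 83): [-55, 83]
step 3 (DROP): [-55]
step 4 (PUSH 57): [-55, 57]
step 5 (DUP): [-55, 57, 57]
step 6 (PUSH 91): [-55, 57, 57, 91]
step 7 (PUSH -66): [-55, 57, 57, 91, -66]
step 8 (PUSH 18): [-55, 57, 57, 91, -66, 18]
step 9 (PUSH 79): [-55, 57, 57, 91, -66, 18, 79]
step 10 (PUSH 56): [-55, 57, 57, 91, -66, 18, 79, 56]
step 11 (PUSH 98): [-55, 57, 57, 91, -66, 18, 79, 56, 98]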